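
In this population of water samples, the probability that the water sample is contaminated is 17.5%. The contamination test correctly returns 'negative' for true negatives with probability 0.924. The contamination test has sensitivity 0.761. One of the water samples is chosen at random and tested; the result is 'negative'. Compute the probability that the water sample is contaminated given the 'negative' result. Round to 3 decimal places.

Write H for 'the water sample is contaminated'. Prior odds H:¬H = 0.175/0.825 = 0.21212. For the 'negative' outcome, the likelihood ratio is 0.239/0.924 = 0.25866.
Posterior odds = 0.21212 × 0.25866 = 0.054867, so P(H|E) = 0.054867/(1+0.054867) = 0.052.

P(H | E) ≈ 0.052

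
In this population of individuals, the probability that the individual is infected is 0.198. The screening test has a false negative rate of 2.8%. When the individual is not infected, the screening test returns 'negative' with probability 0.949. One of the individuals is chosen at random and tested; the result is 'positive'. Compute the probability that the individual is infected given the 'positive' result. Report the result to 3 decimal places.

Let H be the event that the individual is infected. P(H) = 0.198, so P(¬H) = 0.802. With E the 'positive' result, P(E|H) = 0.972 and P(E|¬H) = 0.051.
P(E) = 0.972·0.198 + 0.051·0.802 = 0.19246 + 0.040902 = 0.23336.
By Bayes' theorem, P(H|E) = 0.19246 / 0.23336 = 0.825.

P(H | E) ≈ 0.825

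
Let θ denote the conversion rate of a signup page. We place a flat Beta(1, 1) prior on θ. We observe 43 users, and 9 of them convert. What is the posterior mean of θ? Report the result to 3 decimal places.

Observing 9 successes and 34 failures updates Beta(1, 1) by adding the success and failure counts to the two shape parameters: α = 1+9 = 10, β = 1+34 = 35.
E[θ | data] = 10/(10+35) = 0.222.

Posterior mean ≈ 0.222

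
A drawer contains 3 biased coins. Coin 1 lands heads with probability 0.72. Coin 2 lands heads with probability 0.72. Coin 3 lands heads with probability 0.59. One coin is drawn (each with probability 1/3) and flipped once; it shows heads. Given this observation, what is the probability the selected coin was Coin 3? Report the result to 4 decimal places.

P(heads|C1) = 0.72; P(heads|C2) = 0.72; P(heads|C3) = 0.59.
Prior × likelihood for each source: 0.333333·0.72=0.2400, 0.333333·0.72=0.2400, 0.333333·0.59=0.1967. Summing gives P(heads) = 0.67667.
P(Coin 3 | heads) = 0.1967 / 0.67667 = 0.2906.

Posterior probability ≈ 0.2906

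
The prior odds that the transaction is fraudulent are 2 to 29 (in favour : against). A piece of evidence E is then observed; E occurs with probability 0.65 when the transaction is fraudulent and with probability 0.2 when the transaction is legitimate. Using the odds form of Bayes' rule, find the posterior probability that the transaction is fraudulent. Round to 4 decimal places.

Posterior probability ≈ 0.1831

Prior odds = 2/29 = 0.068966.
Likelihood ratio for E = 0.65/0.2 = 3.2500.
Posterior odds = prior odds × LR = 0.22414.
Posterior probability = odds/(1+odds) = 0.22414/1.2241 = 0.1831.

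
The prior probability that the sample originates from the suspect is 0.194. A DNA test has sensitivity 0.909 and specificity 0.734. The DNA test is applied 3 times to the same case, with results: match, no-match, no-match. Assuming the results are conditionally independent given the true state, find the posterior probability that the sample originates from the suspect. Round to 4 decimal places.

With H the event that the sample originates from the suspect, the joint likelihood of the observed sequence is P(data|H) = 0.909·0.091·0.091 = 0.0075274 and P(data|¬H) = 0.266·0.734·0.734 = 0.14331.
Bayes: P(H|data) = 0.194·0.0075274 / (0.194·0.0075274 + 0.806·0.14331) = 0.0014603/0.11697 = 0.0125.

Posterior P(H) ≈ 0.0125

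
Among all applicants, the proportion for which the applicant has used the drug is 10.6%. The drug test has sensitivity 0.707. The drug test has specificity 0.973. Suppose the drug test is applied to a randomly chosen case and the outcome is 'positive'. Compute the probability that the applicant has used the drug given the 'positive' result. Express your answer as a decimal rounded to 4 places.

P(H | E) ≈ 0.7564

Let H be the event that the applicant has used the drug. P(H) = 0.106, so P(¬H) = 0.894. With E the 'positive' result, P(E|H) = 0.707 and P(E|¬H) = 0.027.
P(E) = 0.707·0.106 + 0.027·0.894 = 0.074942 + 0.024138 = 0.099080.
By Bayes' theorem, P(H|E) = 0.074942 / 0.099080 = 0.7564.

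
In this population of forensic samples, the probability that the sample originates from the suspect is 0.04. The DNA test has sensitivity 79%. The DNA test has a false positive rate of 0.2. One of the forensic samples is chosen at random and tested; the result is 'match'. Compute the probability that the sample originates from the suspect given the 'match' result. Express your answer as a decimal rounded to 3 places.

P(H | E) ≈ 0.141

Write H for 'the sample originates from the suspect'. Prior odds H:¬H = 0.04/0.96 = 0.041667. For the 'match' outcome, the likelihood ratio is 0.79/0.2 = 3.9500.
Posterior odds = 0.041667 × 3.9500 = 0.16458, so P(H|E) = 0.16458/(1+0.16458) = 0.141.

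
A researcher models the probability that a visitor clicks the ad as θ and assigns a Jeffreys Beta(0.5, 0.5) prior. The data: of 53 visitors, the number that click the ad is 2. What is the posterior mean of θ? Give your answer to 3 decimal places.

Posterior mean ≈ 0.046

Observing 2 successes and 51 failures updates Beta(0.5, 0.5) by adding the success and failure counts to the two shape parameters: α = 0.5+2 = 2.5, β = 0.5+51 = 51.5.
E[θ | data] = 2.5/(2.5+51.5) = 0.046.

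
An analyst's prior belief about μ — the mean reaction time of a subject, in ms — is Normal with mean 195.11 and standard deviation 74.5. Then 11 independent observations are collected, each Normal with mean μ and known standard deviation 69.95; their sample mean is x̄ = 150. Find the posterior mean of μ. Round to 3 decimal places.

Prior precision 1/τ₀² = 1/74.5² = 0.00018017; data precision n/σ² = 11/69.95² = 0.00224811.
Posterior precision = 0.00018017 + 0.00224811 = 0.00242828.
Posterior mean = (0.00018017·195.11 + 0.00224811·150) / 0.00242828 = 153.347.

Posterior mean ≈ 153.347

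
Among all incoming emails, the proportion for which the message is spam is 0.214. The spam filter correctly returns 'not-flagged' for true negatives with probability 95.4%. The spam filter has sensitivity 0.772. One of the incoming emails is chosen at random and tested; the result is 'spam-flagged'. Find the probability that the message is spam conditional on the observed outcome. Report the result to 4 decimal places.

P(H | E) ≈ 0.8204

Write H for 'the message is spam'. Prior odds H:¬H = 0.214/0.786 = 0.27226. For the 'spam-flagged' outcome, the likelihood ratio is 0.772/0.046 = 16.783.
Posterior odds = 0.27226 × 16.783 = 4.5693, so P(H|E) = 4.5693/(1+4.5693) = 0.8204.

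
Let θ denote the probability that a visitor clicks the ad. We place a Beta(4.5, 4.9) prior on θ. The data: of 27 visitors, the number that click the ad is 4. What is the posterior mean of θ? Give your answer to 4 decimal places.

Posterior mean ≈ 0.2335

The binomial likelihood is conjugate to the Beta prior: with 4 successes and 23 failures, the posterior is Beta(4.5+4, 4.9+23) = Beta(8.5, 27.9).
E[θ | data] = 8.5/(8.5+27.9) = 0.2335.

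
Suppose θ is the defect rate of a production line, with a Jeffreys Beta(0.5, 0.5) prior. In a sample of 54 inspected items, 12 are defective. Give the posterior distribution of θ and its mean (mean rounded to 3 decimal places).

Posterior: Beta(12.5, 42.5); mean ≈ 0.227

Observing 12 successes and 42 failures updates Beta(0.5, 0.5) by adding the success and failure counts to the two shape parameters: α = 0.5+12 = 12.5, β = 0.5+42 = 42.5.
Posterior mean = α/(α+β) = 12.5/55 = 0.227.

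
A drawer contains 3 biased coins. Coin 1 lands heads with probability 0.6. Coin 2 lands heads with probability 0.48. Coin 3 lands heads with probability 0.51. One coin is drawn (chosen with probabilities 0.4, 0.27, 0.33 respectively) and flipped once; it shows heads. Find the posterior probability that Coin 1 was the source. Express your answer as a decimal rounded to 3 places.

P(heads|C1) = 0.6; P(heads|C2) = 0.48; P(heads|C3) = 0.51.
Prior × likelihood for each source: 0.4·0.6=0.2400, 0.27·0.48=0.1296, 0.33·0.51=0.1683. Summing gives P(heads) = 0.53790.
P(Coin 1 | heads) = 0.2400 / 0.53790 = 0.446.

Posterior probability ≈ 0.446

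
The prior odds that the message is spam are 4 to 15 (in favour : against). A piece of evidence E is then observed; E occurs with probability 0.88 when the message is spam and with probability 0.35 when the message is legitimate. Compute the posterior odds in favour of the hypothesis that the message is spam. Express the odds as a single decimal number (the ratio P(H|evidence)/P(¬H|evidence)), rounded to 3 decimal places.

Posterior odds ≈ 0.670

Prior odds = 4/15 = 0.26667. In log-odds, ln(0.26667) = -1.3218.
Add log likelihood ratio: ln(2.5143) = 0.92199.
Posterior log-odds = -0.39977, so posterior odds = exp(-0.39977) = 0.67048.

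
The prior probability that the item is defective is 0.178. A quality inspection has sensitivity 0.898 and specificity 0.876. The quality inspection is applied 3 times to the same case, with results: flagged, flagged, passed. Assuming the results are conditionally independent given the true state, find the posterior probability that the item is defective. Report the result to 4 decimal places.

With H the event that the item is defective, the joint likelihood of the observed sequence is P(data|H) = 0.898·0.898·0.102 = 0.082253 and P(data|¬H) = 0.124·0.124·0.876 = 0.013469.
Bayes: P(H|data) = 0.178·0.082253 / (0.178·0.082253 + 0.822·0.013469) = 0.014641/0.025713 = 0.5694.

Posterior P(H) ≈ 0.5694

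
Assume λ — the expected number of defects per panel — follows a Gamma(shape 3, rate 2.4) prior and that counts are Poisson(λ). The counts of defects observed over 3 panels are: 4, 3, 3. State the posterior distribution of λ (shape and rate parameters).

The Poisson likelihood adds the total count to the shape and the number of exposure periods to the rate. Here ∑xᵢ = 10 and n = 3, so shape 3→13 and rate 2.4→5.4.

Posterior: Gamma(shape=13, rate=5.4)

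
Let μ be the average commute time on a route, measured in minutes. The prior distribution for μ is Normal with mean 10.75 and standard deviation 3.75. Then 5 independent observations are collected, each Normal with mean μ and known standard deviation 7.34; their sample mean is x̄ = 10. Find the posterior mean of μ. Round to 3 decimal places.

With known σ, the Normal prior is conjugate. Weight on the data is w = (n/σ²)/(n/σ² + 1/τ₀²) = 0.0928064/(0.0928064+0.0711111) = 0.56618.
Posterior mean = w·x̄ + (1−w)·μ₀ = 0.56618·10 + 0.43382·10.75 = 10.325.

Posterior mean ≈ 10.325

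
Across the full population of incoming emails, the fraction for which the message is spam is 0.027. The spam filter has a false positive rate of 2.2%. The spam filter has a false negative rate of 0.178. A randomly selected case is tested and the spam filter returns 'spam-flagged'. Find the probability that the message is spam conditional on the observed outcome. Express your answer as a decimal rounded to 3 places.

P(H | E) ≈ 0.509

Write H for 'the message is spam'. Prior odds H:¬H = 0.027/0.973 = 0.027749. For the 'spam-flagged' outcome, the likelihood ratio is 0.822/0.022 = 37.364.
Posterior odds = 0.027749 × 37.364 = 1.0368, so P(H|E) = 1.0368/(1+1.0368) = 0.509.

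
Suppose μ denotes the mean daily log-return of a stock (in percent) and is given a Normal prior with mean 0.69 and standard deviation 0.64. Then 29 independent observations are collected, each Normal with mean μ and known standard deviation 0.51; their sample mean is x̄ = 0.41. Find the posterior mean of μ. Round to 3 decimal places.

Posterior mean ≈ 0.416

With known σ, the Normal prior is conjugate. Weight on the data is w = (n/σ²)/(n/σ² + 1/τ₀²) = 111.496/(111.496+2.44141) = 0.97857.
Posterior mean = w·x̄ + (1−w)·μ₀ = 0.97857·0.41 + 0.021428·0.69 = 0.416.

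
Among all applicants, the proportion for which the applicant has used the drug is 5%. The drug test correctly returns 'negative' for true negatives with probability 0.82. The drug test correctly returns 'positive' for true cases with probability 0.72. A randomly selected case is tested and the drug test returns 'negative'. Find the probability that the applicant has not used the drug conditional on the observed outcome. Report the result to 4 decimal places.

P(¬H | E) ≈ 0.9823

Write H for 'the applicant has used the drug'. Prior odds H:¬H = 0.05/0.95 = 0.052632. For the 'negative' outcome, the likelihood ratio is 0.28/0.82 = 0.34146.
Posterior odds = 0.052632 × 0.34146 = 0.017972, so P(H|E) = 0.017972/(1+0.017972) = 0.0177. Then P(¬H|E) = 1 − 0.0177 = 0.9823.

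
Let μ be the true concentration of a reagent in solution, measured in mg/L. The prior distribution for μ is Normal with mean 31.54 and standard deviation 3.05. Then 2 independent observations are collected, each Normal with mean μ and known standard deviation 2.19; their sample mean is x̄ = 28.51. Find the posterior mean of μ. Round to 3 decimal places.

Posterior mean ≈ 29.131

With known σ, the Normal prior is conjugate. Weight on the data is w = (n/σ²)/(n/σ² + 1/τ₀²) = 0.417005/(0.417005+0.107498) = 0.79505.
Posterior mean = w·x̄ + (1−w)·μ₀ = 0.79505·28.51 + 0.20495·31.54 = 29.131.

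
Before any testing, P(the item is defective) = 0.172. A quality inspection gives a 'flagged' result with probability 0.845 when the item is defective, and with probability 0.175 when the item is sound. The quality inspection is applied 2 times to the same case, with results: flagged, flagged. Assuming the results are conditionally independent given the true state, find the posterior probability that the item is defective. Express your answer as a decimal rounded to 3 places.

With H the event that the item is defective, the joint likelihood of the observed sequence is P(data|H) = 0.845·0.845 = 0.71402 and P(data|¬H) = 0.175·0.175 = 0.030625.
Bayes: P(H|data) = 0.172·0.71402 / (0.172·0.71402 + 0.828·0.030625) = 0.12281/0.14817 = 0.8289.

Posterior P(H) ≈ 0.829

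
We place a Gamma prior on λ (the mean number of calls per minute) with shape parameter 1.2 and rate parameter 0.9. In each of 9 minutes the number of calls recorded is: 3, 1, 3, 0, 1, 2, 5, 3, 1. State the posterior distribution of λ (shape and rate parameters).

Total count ∑xᵢ = 19 over n = 9 minutes.
Gamma is conjugate to the Poisson likelihood: posterior is Gamma(shape = 1.2+19 = 20.2, rate = 0.9+9 = 9.9).

Posterior: Gamma(shape=20.2, rate=9.9)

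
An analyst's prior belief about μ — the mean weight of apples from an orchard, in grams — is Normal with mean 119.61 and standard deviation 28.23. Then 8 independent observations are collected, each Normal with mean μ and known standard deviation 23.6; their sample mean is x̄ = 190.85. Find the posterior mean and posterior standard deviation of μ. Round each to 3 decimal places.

Posterior mean ≈ 185.126; posterior SD ≈ 8.002

Prior precision 1/τ₀² = 1/28.23² = 0.00125481; data precision n/σ² = 8/23.6² = 0.0143637.
Posterior precision = 0.00125481 + 0.0143637 = 0.0156185, giving posterior SD = 1/√0.0156185 = 8.002.
Posterior mean = (0.00125481·119.61 + 0.0143637·190.85) / 0.0156185 = 185.126.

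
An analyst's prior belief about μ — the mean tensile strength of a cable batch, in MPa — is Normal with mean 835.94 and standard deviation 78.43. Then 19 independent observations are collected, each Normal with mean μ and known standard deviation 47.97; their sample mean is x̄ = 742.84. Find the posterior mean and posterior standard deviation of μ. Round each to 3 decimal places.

Posterior mean ≈ 744.638; posterior SD ≈ 10.898

Prior precision 1/τ₀² = 1/78.43² = 0.00016257; data precision n/σ² = 19/47.97² = 0.00825685.
Posterior precision = 0.00016257 + 0.00825685 = 0.00841941, giving posterior SD = 1/√0.00841941 = 10.898.
Posterior mean = (0.00016257·835.94 + 0.00825685·742.84) / 0.00841941 = 744.638.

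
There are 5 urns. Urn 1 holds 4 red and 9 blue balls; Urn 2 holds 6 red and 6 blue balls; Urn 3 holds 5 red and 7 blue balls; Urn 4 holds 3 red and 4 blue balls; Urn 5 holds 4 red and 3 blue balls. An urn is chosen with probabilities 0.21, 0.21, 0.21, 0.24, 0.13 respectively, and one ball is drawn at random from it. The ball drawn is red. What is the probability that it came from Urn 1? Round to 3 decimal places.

P(red|Urn 1) = 0.3077; P(red|Urn 2) = 0.5; P(red|Urn 3) = 0.4167; P(red|Urn 4) = 0.4286; P(red|Urn 5) = 0.5714.
Prior × likelihood for each source: 0.21·0.3077=0.06462, 0.21·0.5=0.1050, 0.21·0.4167=0.08750, 0.24·0.4286=0.1029, 0.13·0.5714=0.07429. Summing gives P(red) = 0.43426.
P(Urn 1 | red) = 0.06462 / 0.43426 = 0.149.

Posterior probability ≈ 0.149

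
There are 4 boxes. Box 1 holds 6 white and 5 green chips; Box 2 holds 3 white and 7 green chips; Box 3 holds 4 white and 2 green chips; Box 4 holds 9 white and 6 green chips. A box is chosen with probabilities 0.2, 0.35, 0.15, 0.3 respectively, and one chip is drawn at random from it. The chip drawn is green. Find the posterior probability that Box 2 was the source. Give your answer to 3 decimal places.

Posterior probability ≈ 0.484

Tabulate prior·likelihood by source: [1] prior 0.2, lik 0.4545, product 0.09091; [2] prior 0.35, lik 0.7, product 0.2450; [3] prior 0.15, lik 0.3333, product 0.05000; [4] prior 0.3, lik 0.4, product 0.1200.
Normalizing constant = 0.50591; the posterior for Box 2 is its product over the sum, 0.2450/0.50591 = 0.484.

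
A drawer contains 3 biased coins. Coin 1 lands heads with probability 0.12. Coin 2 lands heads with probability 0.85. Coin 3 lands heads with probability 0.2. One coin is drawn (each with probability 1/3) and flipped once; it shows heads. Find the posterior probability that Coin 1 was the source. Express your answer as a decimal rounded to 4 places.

Tabulate prior·likelihood by source: [1] prior 0.333333, lik 0.12, product 0.04000; [2] prior 0.333333, lik 0.85, product 0.2833; [3] prior 0.333333, lik 0.2, product 0.06667.
Normalizing constant = 0.39000; the posterior for Coin 1 is its product over the sum, 0.04000/0.39000 = 0.1026.

Posterior probability ≈ 0.1026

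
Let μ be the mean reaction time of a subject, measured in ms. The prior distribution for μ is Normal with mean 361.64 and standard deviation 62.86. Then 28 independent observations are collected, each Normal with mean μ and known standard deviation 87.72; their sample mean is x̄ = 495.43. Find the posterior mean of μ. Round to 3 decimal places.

With known σ, the Normal prior is conjugate. Weight on the data is w = (n/σ²)/(n/σ² + 1/τ₀²) = 0.00363882/(0.00363882+0.00025308) = 0.93497.
Posterior mean = w·x̄ + (1−w)·μ₀ = 0.93497·495.43 + 0.065026·361.64 = 486.730.

Posterior mean ≈ 486.730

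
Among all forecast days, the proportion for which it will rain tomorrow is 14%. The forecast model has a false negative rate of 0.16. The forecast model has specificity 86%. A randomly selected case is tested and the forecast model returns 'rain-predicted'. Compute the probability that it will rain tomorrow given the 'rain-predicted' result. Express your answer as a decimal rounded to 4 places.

P(H | E) ≈ 0.4941

Let H be the event that it will rain tomorrow. P(H) = 0.14, so P(¬H) = 0.86. With E the 'rain-predicted' result, P(E|H) = 0.84 and P(E|¬H) = 0.14.
P(E) = 0.84·0.14 + 0.14·0.86 = 0.11760 + 0.12040 = 0.23800.
By Bayes' theorem, P(H|E) = 0.11760 / 0.23800 = 0.4941.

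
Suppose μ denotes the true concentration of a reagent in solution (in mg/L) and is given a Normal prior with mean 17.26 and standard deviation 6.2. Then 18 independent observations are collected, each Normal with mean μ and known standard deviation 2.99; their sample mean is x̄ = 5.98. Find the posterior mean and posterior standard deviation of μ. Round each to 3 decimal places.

Posterior mean ≈ 6.124; posterior SD ≈ 0.700

With known σ, the Normal prior is conjugate. Weight on the data is w = (n/σ²)/(n/σ² + 1/τ₀²) = 2.01340/(2.01340+0.0260146) = 0.98724.
Posterior mean = w·x̄ + (1−w)·μ₀ = 0.98724·5.98 + 0.012756·17.26 = 6.124. Posterior variance = 1/(2.01340+0.0260146) = 0.490337, so SD = 0.700.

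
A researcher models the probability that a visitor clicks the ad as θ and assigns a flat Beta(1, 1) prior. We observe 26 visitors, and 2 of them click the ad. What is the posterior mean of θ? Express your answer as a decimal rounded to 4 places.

Posterior mean ≈ 0.1071

Observing 2 successes and 24 failures updates Beta(1, 1) by adding the success and failure counts to the two shape parameters: α = 1+2 = 3, β = 1+24 = 25.
Posterior mean = α/(α+β) = 3/28 = 0.1071.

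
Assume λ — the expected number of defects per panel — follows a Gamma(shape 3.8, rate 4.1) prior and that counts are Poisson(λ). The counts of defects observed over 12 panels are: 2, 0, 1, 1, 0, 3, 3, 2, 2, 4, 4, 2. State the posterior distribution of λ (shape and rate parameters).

Posterior: Gamma(shape=27.8, rate=16.1)

Total count ∑xᵢ = 24 over n = 12 panels.
Gamma is conjugate to the Poisson likelihood: posterior is Gamma(shape = 3.8+24 = 27.8, rate = 4.1+12 = 16.1).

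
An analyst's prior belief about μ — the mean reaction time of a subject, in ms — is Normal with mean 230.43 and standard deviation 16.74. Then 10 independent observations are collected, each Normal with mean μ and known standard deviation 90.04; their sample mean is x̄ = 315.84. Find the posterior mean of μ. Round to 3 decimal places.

With known σ, the Normal prior is conjugate. Weight on the data is w = (n/σ²)/(n/σ² + 1/τ₀²) = 0.00123347/(0.00123347+0.00356853) = 0.25687.
Posterior mean = w·x̄ + (1−w)·μ₀ = 0.25687·315.84 + 0.74313·230.43 = 252.369.

Posterior mean ≈ 252.369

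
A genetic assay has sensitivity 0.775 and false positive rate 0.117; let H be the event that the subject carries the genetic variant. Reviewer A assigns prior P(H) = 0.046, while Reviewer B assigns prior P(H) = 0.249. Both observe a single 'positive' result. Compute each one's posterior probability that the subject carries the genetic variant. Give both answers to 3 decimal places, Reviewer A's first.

Reviewer A: 0.242; Reviewer B: 0.687

P('+'|H) = 0.775, P('+'|¬H) = 0.117.
Reviewer A: numerator 0.775·0.046 = 0.035650; evidence = 0.035650+0.117·0.954 = 0.14727; posterior = 0.242.
Reviewer B: numerator 0.775·0.249 = 0.19298; evidence = 0.19298+0.117·0.751 = 0.28084; posterior = 0.687.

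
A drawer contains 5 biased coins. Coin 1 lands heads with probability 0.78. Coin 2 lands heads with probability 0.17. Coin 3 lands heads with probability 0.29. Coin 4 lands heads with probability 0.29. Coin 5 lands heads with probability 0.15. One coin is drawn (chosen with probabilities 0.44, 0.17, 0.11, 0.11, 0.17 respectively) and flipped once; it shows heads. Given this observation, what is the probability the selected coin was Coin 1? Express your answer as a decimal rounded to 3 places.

P(heads|C1) = 0.78; P(heads|C2) = 0.17; P(heads|C3) = 0.29; P(heads|C4) = 0.29; P(heads|C5) = 0.15.
Prior × likelihood for each source: 0.44·0.78=0.3432, 0.17·0.17=0.02890, 0.11·0.29=0.03190, 0.11·0.29=0.03190, 0.17·0.15=0.02550. Summing gives P(heads) = 0.46140.
P(Coin 1 | heads) = 0.3432 / 0.46140 = 0.744.

Posterior probability ≈ 0.744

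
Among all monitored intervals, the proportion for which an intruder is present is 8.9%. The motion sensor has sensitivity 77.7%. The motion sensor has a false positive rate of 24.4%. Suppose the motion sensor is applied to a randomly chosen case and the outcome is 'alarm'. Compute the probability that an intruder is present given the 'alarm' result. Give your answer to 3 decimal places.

P(H | E) ≈ 0.237

Write H for 'an intruder is present'. Prior odds H:¬H = 0.089/0.911 = 0.097695. For the 'alarm' outcome, the likelihood ratio is 0.777/0.244 = 3.1844.
Posterior odds = 0.097695 × 3.1844 = 0.31110, so P(H|E) = 0.31110/(1+0.31110) = 0.237.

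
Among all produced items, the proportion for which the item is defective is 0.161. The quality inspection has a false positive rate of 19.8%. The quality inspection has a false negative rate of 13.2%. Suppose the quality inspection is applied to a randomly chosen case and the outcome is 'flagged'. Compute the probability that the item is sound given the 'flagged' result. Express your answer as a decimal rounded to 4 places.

P(¬H | E) ≈ 0.5431

Let H be the event that the item is defective. P(H) = 0.161, so P(¬H) = 0.839. With E the 'flagged' result, P(E|H) = 0.868 and P(E|¬H) = 0.198.
P(E) = 0.868·0.161 + 0.198·0.839 = 0.13975 + 0.16612 = 0.30587.
By Bayes' theorem, P(H|E) = 0.13975 / 0.30587 = 0.4569. Hence P(¬H|E) = 1 − 0.4569 = 0.5431.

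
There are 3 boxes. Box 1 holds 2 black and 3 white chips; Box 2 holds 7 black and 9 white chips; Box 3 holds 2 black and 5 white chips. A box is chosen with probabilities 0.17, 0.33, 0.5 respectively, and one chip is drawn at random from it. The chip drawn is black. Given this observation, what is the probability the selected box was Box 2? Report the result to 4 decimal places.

Posterior probability ≈ 0.4064

P(black|Box 1) = 0.4; P(black|Box 2) = 0.4375; P(black|Box 3) = 0.2857.
Prior × likelihood for each source: 0.17·0.4=0.06800, 0.33·0.4375=0.1444, 0.5·0.2857=0.1429. Summing gives P(black) = 0.35523.
P(Box 2 | black) = 0.1444 / 0.35523 = 0.4064.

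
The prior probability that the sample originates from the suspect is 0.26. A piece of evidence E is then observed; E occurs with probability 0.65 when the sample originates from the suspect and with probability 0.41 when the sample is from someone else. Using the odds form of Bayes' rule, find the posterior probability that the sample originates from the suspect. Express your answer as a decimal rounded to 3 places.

Prior odds = 0.26/(1−0.26) = 0.35135.
Likelihood ratio for E = 0.65/0.41 = 1.5854.
Posterior odds = prior odds × LR = 0.55702.
Posterior probability = odds/(1+odds) = 0.55702/1.5570 = 0.358.

Posterior probability ≈ 0.358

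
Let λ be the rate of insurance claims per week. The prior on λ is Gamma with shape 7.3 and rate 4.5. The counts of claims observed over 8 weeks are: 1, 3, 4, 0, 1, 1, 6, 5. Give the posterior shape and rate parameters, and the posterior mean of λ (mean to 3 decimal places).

Posterior: Gamma(shape=28.3, rate=12.5); mean ≈ 2.264

The Poisson likelihood adds the total count to the shape and the number of exposure periods to the rate. Here ∑xᵢ = 21 and n = 8, so shape 7.3→28.3 and rate 4.5→12.5.
Posterior mean = shape/rate = 28.3/12.5 = 2.264.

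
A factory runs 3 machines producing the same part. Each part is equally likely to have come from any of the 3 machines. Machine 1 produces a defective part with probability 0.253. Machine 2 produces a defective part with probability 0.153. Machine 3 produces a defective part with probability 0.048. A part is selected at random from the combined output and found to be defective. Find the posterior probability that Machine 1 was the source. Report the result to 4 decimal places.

Posterior probability ≈ 0.5573

P(defective|M1) = 0.253; P(defective|M2) = 0.153; P(defective|M3) = 0.048.
Prior × likelihood for each source: 0.333333·0.253=0.08433, 0.333333·0.153=0.05100, 0.333333·0.048=0.01600. Summing gives P(defective) = 0.15133.
P(Machine 1 | defective) = 0.08433 / 0.15133 = 0.5573.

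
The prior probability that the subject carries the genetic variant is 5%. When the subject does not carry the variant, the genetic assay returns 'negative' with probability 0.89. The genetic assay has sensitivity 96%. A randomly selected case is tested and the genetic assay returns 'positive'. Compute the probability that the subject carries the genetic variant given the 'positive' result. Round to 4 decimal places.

P(H | E) ≈ 0.3148

Write H for 'the subject carries the genetic variant'. Prior odds H:¬H = 0.05/0.95 = 0.052632. For the 'positive' outcome, the likelihood ratio is 0.96/0.11 = 8.7273.
Posterior odds = 0.052632 × 8.7273 = 0.45933, so P(H|E) = 0.45933/(1+0.45933) = 0.3148.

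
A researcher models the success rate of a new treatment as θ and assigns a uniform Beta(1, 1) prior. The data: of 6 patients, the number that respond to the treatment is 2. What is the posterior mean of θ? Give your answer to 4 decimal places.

Observing 2 successes and 4 failures updates Beta(1, 1) by adding the success and failure counts to the two shape parameters: α = 1+2 = 3, β = 1+4 = 5.
E[θ | data] = 3/(3+5) = 0.3750.

Posterior mean ≈ 0.3750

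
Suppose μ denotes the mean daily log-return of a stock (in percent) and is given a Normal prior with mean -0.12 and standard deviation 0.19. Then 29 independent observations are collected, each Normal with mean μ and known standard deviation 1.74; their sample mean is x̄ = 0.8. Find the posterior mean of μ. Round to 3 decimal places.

Posterior mean ≈ 0.116

With known σ, the Normal prior is conjugate. Weight on the data is w = (n/σ²)/(n/σ² + 1/τ₀²) = 9.57854/(9.57854+27.7008) = 0.25694.
Posterior mean = w·x̄ + (1−w)·μ₀ = 0.25694·0.8 + 0.74306·-0.12 = 0.116.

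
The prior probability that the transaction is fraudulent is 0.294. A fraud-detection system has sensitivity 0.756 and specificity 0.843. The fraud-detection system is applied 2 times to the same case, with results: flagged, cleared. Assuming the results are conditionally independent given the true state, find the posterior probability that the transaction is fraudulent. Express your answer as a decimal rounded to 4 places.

With H the event that the transaction is fraudulent, the joint likelihood of the observed sequence is P(data|H) = 0.756·0.244 = 0.18446 and P(data|¬H) = 0.157·0.843 = 0.13235.
Bayes: P(H|data) = 0.294·0.18446 / (0.294·0.18446 + 0.706·0.13235) = 0.054232/0.14767 = 0.3672.

Posterior P(H) ≈ 0.3672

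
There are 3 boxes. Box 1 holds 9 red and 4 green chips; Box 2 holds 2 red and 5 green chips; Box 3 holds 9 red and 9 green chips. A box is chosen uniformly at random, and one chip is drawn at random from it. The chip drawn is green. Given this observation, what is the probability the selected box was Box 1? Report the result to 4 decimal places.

Posterior probability ≈ 0.2022

Tabulate prior·likelihood by source: [1] prior 0.333333, lik 0.3077, product 0.1026; [2] prior 0.333333, lik 0.7143, product 0.2381; [3] prior 0.333333, lik 0.5, product 0.1667.
Normalizing constant = 0.50733; the posterior for Box 1 is its product over the sum, 0.1026/0.50733 = 0.2022.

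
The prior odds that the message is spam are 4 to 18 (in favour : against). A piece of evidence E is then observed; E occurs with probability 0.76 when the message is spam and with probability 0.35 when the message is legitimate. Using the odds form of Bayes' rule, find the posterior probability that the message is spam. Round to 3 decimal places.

Prior odds = 4/18 = 0.22222. In log-odds, ln(0.22222) = -1.5041.
Add log likelihood ratio: ln(2.1714) = 0.77539.
Posterior log-odds = -0.72869, so posterior odds = exp(-0.72869) = 0.48254. Converting, P(H|E) = 0.48254/1.4825 = 0.325.

Posterior probability ≈ 0.325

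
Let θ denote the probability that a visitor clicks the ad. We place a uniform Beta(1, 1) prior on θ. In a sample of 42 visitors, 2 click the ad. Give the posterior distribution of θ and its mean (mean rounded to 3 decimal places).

The binomial likelihood is conjugate to the Beta prior: with 2 successes and 40 failures, the posterior is Beta(1+2, 1+40) = Beta(3, 41).
E[θ | data] = 3/(3+41) = 0.068.

Posterior: Beta(3, 41); mean ≈ 0.068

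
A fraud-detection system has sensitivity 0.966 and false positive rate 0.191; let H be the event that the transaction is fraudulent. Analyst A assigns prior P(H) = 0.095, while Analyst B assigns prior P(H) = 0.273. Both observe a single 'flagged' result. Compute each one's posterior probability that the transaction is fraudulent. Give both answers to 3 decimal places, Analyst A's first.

P('+'|H) = 0.966, P('+'|¬H) = 0.191.
Analyst A: numerator 0.966·0.095 = 0.091770; evidence = 0.091770+0.191·0.905 = 0.26462; posterior = 0.347.
Analyst B: numerator 0.966·0.273 = 0.26372; evidence = 0.26372+0.191·0.727 = 0.40258; posterior = 0.655.

Analyst A: 0.347; Analyst B: 0.655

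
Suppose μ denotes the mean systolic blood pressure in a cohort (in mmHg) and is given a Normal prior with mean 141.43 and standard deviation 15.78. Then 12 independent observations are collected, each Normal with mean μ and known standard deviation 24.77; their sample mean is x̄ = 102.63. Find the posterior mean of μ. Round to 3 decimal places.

Posterior mean ≈ 109.240

With known σ, the Normal prior is conjugate. Weight on the data is w = (n/σ²)/(n/σ² + 1/τ₀²) = 0.0195582/(0.0195582+0.00401593) = 0.82965.
Posterior mean = w·x̄ + (1−w)·μ₀ = 0.82965·102.63 + 0.17035·141.43 = 109.240.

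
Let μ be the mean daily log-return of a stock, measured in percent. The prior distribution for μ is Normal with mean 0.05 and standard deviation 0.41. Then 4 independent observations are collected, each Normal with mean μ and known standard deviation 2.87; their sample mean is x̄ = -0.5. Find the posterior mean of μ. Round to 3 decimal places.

Posterior mean ≈ 0.008

With known σ, the Normal prior is conjugate. Weight on the data is w = (n/σ²)/(n/σ² + 1/τ₀²) = 0.485620/(0.485620+5.94884) = 0.075472.
Posterior mean = w·x̄ + (1−w)·μ₀ = 0.075472·-0.5 + 0.92453·0.05 = 0.008.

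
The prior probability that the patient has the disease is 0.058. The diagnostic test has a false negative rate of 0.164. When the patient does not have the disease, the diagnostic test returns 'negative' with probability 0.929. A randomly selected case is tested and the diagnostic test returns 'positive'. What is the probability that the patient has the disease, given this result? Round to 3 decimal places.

Let H be the event that the patient has the disease. P(H) = 0.058, so P(¬H) = 0.942. With E the 'positive' result, P(E|H) = 0.836 and P(E|¬H) = 0.071.
P(E) = 0.836·0.058 + 0.071·0.942 = 0.048488 + 0.066882 = 0.11537.
By Bayes' theorem, P(H|E) = 0.048488 / 0.11537 = 0.420.

P(H | E) ≈ 0.420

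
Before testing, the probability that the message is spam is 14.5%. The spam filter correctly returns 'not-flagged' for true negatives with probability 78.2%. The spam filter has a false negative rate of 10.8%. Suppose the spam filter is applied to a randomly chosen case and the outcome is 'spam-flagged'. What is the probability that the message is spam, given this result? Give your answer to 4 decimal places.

P(H | E) ≈ 0.4097

Write H for 'the message is spam'. Prior odds H:¬H = 0.145/0.855 = 0.16959. For the 'spam-flagged' outcome, the likelihood ratio is 0.892/0.218 = 4.0917.
Posterior odds = 0.16959 × 4.0917 = 0.69392, so P(H|E) = 0.69392/(1+0.69392) = 0.4097.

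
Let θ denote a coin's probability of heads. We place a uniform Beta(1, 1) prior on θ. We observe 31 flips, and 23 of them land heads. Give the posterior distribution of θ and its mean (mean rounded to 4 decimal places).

The binomial likelihood is conjugate to the Beta prior: with 23 successes and 8 failures, the posterior is Beta(1+23, 1+8) = Beta(24, 9).
Posterior mean = α/(α+β) = 24/33 = 0.7273.

Posterior: Beta(24, 9); mean ≈ 0.7273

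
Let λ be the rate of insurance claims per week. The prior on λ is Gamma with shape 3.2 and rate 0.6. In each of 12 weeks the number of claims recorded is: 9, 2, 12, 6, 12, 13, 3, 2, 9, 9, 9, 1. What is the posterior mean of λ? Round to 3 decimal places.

The Poisson likelihood adds the total count to the shape and the number of exposure periods to the rate. Here ∑xᵢ = 87 and n = 12, so shape 3.2→90.2 and rate 0.6→12.6.
Posterior mean = shape/rate = 90.2/12.6 = 7.159.

Posterior mean ≈ 7.159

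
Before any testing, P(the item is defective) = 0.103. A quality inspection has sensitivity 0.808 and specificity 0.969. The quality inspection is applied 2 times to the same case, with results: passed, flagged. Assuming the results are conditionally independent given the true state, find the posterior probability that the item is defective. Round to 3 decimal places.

Posterior P(H) ≈ 0.372

With H the event that the item is defective, the joint likelihood of the observed sequence is P(data|H) = 0.192·0.808 = 0.15514 and P(data|¬H) = 0.969·0.031 = 0.030039.
Bayes: P(H|data) = 0.103·0.15514 / (0.103·0.15514 + 0.897·0.030039) = 0.015979/0.042924 = 0.3723.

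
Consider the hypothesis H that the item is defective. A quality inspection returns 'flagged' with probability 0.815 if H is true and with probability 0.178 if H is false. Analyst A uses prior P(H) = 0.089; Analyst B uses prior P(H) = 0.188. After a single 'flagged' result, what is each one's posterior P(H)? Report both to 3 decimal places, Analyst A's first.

The likelihood ratio for a 'flagged' result is 0.815/0.178 = 4.5787.
Analyst A: prior odds 0.089/0.911 = 0.097695; posterior odds 0.44731; posterior probability 0.309.
Analyst B: prior odds 0.188/0.812 = 0.23153; posterior odds 1.0601; posterior probability 0.515.

Analyst A: 0.309; Analyst B: 0.515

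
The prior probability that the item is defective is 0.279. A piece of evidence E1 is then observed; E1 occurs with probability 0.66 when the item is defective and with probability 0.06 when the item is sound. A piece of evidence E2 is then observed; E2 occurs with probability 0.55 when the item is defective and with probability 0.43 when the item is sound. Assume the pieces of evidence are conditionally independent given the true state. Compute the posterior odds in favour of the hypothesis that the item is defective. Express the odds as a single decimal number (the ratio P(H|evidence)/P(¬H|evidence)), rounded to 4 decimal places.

Prior odds = 0.279/(1−0.279) = 0.38696.
Likelihood ratio for E1 = 0.66/0.06 = 11.000.
Likelihood ratio for E2 = 0.55/0.43 = 1.2791.
Posterior odds = prior odds × LR₁ × LR₂ = 5.4445.

Posterior odds ≈ 5.4445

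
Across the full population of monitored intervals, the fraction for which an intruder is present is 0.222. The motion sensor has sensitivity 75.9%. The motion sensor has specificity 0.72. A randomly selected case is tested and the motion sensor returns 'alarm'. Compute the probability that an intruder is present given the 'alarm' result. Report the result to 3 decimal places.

Write H for 'an intruder is present'. Prior odds H:¬H = 0.222/0.778 = 0.28535. For the 'alarm' outcome, the likelihood ratio is 0.759/0.28 = 2.7107.
Posterior odds = 0.28535 × 2.7107 = 0.77349, so P(H|E) = 0.77349/(1+0.77349) = 0.436.

P(H | E) ≈ 0.436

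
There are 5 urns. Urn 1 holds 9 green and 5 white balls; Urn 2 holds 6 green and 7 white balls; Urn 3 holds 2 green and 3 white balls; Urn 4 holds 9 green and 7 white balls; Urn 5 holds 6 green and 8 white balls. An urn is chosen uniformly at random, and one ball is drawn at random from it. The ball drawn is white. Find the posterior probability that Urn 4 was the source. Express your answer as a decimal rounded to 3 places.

Tabulate prior·likelihood by source: [1] prior 0.2, lik 0.3571, product 0.07143; [2] prior 0.2, lik 0.5385, product 0.1077; [3] prior 0.2, lik 0.6, product 0.1200; [4] prior 0.2, lik 0.4375, product 0.08750; [5] prior 0.2, lik 0.5714, product 0.1143.
Normalizing constant = 0.50091; the posterior for Urn 4 is its product over the sum, 0.08750/0.50091 = 0.175.

Posterior probability ≈ 0.175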